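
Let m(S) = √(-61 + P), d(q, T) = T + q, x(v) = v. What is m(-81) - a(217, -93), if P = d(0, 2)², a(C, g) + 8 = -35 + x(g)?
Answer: 136 + I*√57 ≈ 136.0 + 7.5498*I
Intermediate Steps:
a(C, g) = -43 + g (a(C, g) = -8 + (-35 + g) = -43 + g)
P = 4 (P = (2 + 0)² = 2² = 4)
m(S) = I*√57 (m(S) = √(-61 + 4) = √(-57) = I*√57)
m(-81) - a(217, -93) = I*√57 - (-43 - 93) = I*√57 - 1*(-136) = I*√57 + 136 = 136 + I*√57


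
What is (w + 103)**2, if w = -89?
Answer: 196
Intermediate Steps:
(w + 103)**2 = (-89 + 103)**2 = 14**2 = 196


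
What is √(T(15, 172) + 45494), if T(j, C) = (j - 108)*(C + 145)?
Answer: √16013 ≈ 126.54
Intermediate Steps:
T(j, C) = (-108 + j)*(145 + C)
√(T(15, 172) + 45494) = √((-15660 - 108*172 + 145*15 + 172*15) + 45494) = √((-15660 - 18576 + 2175 + 2580) + 45494) = √(-29481 + 45494) = √16013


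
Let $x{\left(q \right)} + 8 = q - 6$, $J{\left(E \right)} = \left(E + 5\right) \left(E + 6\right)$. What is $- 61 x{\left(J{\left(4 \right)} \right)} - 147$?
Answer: $-4783$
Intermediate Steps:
$J{\left(E \right)} = \left(5 + E\right) \left(6 + E\right)$
$x{\left(q \right)} = -14 + q$ ($x{\left(q \right)} = -8 + \left(q - 6\right) = -8 + \left(-6 + q\right) = -14 + q$)
$- 61 x{\left(J{\left(4 \right)} \right)} - 147 = - 61 \left(-14 + \left(30 + 4^{2} + 11 \cdot 4\right)\right) - 147 = - 61 \left(-14 + \left(30 + 16 + 44\right)\right) - 147 = - 61 \left(-14 + 90\right) - 147 = \left(-61\right) 76 - 147 = -4636 - 147 = -4783$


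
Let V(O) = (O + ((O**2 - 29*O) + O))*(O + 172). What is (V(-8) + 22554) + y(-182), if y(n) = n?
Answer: 68292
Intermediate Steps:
V(O) = (172 + O)*(O**2 - 27*O) (V(O) = (O + (O**2 - 28*O))*(172 + O) = (O**2 - 27*O)*(172 + O) = (172 + O)*(O**2 - 27*O))
(V(-8) + 22554) + y(-182) = (-8*(-4644 + (-8)**2 + 145*(-8)) + 22554) - 182 = (-8*(-4644 + 64 - 1160) + 22554) - 182 = (-8*(-5740) + 22554) - 182 = (45920 + 22554) - 182 = 68474 - 182 = 68292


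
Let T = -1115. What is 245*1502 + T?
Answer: 366875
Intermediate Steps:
245*1502 + T = 245*1502 - 1115 = 367990 - 1115 = 366875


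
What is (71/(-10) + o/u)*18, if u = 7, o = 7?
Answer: -549/5 ≈ -109.80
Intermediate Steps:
(71/(-10) + o/u)*18 = (71/(-10) + 7/7)*18 = (71*(-⅒) + 7*(⅐))*18 = (-71/10 + 1)*18 = -61/10*18 = -549/5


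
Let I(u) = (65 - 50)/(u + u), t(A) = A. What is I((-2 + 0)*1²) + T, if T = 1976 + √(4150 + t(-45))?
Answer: 7889/4 + √4105 ≈ 2036.3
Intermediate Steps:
I(u) = 15/(2*u) (I(u) = 15/((2*u)) = 15*(1/(2*u)) = 15/(2*u))
T = 1976 + √4105 (T = 1976 + √(4150 - 45) = 1976 + √4105 ≈ 2040.1)
I((-2 + 0)*1²) + T = 15/(2*(((-2 + 0)*1²))) + (1976 + √4105) = 15/(2*((-2*1))) + (1976 + √4105) = (15/2)/(-2) + (1976 + √4105) = (15/2)*(-½) + (1976 + √4105) = -15/4 + (1976 + √4105) = 7889/4 + √4105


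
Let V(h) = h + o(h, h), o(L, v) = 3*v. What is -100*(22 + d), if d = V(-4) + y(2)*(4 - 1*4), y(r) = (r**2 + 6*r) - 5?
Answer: -600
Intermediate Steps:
y(r) = -5 + r**2 + 6*r
V(h) = 4*h (V(h) = h + 3*h = 4*h)
d = -16 (d = 4*(-4) + (-5 + 2**2 + 6*2)*(4 - 1*4) = -16 + (-5 + 4 + 12)*(4 - 4) = -16 + 11*0 = -16 + 0 = -16)
-100*(22 + d) = -100*(22 - 16) = -100*6 = -600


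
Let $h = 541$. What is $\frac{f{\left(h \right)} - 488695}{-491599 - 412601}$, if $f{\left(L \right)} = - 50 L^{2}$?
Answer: $\frac{669}{40} \approx 16.725$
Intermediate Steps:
$\frac{f{\left(h \right)} - 488695}{-491599 - 412601} = \frac{- 50 \cdot 541^{2} - 488695}{-491599 - 412601} = \frac{\left(-50\right) 292681 - 488695}{-904200} = \left(-14634050 - 488695\right) \left(- \frac{1}{904200}\right) = \left(-15122745\right) \left(- \frac{1}{904200}\right) = \frac{669}{40}$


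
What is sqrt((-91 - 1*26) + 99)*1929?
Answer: 5787*I*sqrt(2) ≈ 8184.1*I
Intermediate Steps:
sqrt((-91 - 1*26) + 99)*1929 = sqrt((-91 - 26) + 99)*1929 = sqrt(-117 + 99)*1929 = sqrt(-18)*1929 = (3*I*sqrt(2))*1929 = 5787*I*sqrt(2)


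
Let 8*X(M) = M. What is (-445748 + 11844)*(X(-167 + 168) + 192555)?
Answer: -83550438958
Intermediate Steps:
X(M) = M/8
(-445748 + 11844)*(X(-167 + 168) + 192555) = (-445748 + 11844)*((-167 + 168)/8 + 192555) = -433904*((⅛)*1 + 192555) = -433904*(⅛ + 192555) = -433904*1540441/8 = -83550438958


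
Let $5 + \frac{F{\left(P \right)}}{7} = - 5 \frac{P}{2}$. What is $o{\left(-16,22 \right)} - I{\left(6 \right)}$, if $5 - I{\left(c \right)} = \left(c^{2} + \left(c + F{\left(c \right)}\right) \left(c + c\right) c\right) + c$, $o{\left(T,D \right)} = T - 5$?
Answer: $-9632$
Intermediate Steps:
$o{\left(T,D \right)} = -5 + T$
$F{\left(P \right)} = -35 - \frac{35 P}{2}$ ($F{\left(P \right)} = -35 + 7 \left(- 5 \frac{P}{2}\right) = -35 + 7 \left(- \frac{5 P}{2}\right) = -35 - \frac{35 P}{2}$)
$I{\left(c \right)} = 5 - c - c^{2} - 2 c^{2} \left(-35 - \frac{33 c}{2}\right)$ ($I{\left(c \right)} = 5 - \left(\left(c^{2} + \left(c - \left(35 + \frac{35 c}{2}\right)\right) \left(c + c\right) c\right) + c\right) = 5 - \left(\left(c^{2} + \left(-35 - \frac{33 c}{2}\right) 2 c c\right) + c\right) = 5 - \left(\left(c^{2} + 2 c \left(-35 - \frac{33 c}{2}\right) c\right) + c\right) = 5 - \left(\left(c^{2} + 2 c^{2} \left(-35 - \frac{33 c}{2}\right)\right) + c\right) = 5 - \left(c + c^{2} + 2 c^{2} \left(-35 - \frac{33 c}{2}\right)\right) = 5 - c - c^{2} - 2 c^{2} \left(-35 - \frac{33 c}{2}\right)$)
$o{\left(-16,22 \right)} - I{\left(6 \right)} = \left(-5 - 16\right) - \left(5 - 6 + 33 \cdot 6^{3} + 69 \cdot 6^{2}\right) = -21 - \left(5 - 6 + 33 \cdot 216 + 69 \cdot 36\right) = -21 - \left(5 - 6 + 7128 + 2484\right) = -21 - 9611 = -9632$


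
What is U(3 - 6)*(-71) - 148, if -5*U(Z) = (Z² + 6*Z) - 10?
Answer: -2089/5 ≈ -417.80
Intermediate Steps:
U(Z) = 2 - 6*Z/5 - Z²/5 (U(Z) = -((Z² + 6*Z) - 10)/5 = -(-10 + Z² + 6*Z)/5 = 2 - 6*Z/5 - Z²/5)
U(3 - 6)*(-71) - 148 = (2 - 6*(3 - 6)/5 - (3 - 6)²/5)*(-71) - 148 = (2 - 6/5*(-3) - ⅕*(-3)²)*(-71) - 148 = (2 + 18/5 - ⅕*9)*(-71) - 148 = (2 + 18/5 - 9/5)*(-71) - 148 = (19/5)*(-71) - 148 = -1349/5 - 148 = -2089/5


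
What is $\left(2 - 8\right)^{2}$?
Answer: $36$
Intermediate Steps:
$\left(2 - 8\right)^{2} = \left(-6\right)^{2} = 36$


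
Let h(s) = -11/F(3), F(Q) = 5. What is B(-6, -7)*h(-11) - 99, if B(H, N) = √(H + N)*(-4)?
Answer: -99 + 44*I*√13/5 ≈ -99.0 + 31.729*I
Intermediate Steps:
B(H, N) = -4*√(H + N)
h(s) = -11/5
B(-6, -7)*h(-11) - 99 = -4*√(-6 - 7)*(-11/5) - 99 = -4*I*√13*(-11/5) - 99 = 44*I*√13/5 - 99 = -99 + 44*I*√13/5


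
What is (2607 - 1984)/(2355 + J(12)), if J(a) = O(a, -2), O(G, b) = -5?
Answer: 623/2350 ≈ 0.26511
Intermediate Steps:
J(a) = -5
(2607 - 1984)/(2355 + J(12)) = (2607 - 1984)/(2355 - 5) = 623/2350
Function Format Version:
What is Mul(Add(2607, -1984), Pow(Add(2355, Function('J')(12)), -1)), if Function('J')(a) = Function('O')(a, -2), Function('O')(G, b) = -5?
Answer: Rational(623, 2350) ≈ 0.26511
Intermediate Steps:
Function('J')(a) = -5
Mul(Add(2607, -1984), Pow(Add(2355, Function('J')(12)), -1)) = Mul(Add(2607, -1984), Pow(Add(2355, -5), -1)) = Mul(623, Pow(2350, -1)) = Mul(623, Rational(1, 2350)) = Rational(623, 2350)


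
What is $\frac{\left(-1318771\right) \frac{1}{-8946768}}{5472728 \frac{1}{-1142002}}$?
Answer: $- \frac{753019559771}{24481613871552} \approx -0.030759$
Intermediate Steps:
$\frac{\left(-1318771\right) \frac{1}{-8946768}}{5472728 \frac{1}{-1142002}} = \frac{\left(-1318771\right) \left(- \frac{1}{8946768}\right)}{5472728 \left(- \frac{1}{1142002}\right)} = \frac{1318771}{8946768 \left(- \frac{2736364}{571001}\right)} = \frac{1318771}{8946768} \left(- \frac{571001}{2736364}\right) = - \frac{753019559771}{24481613871552}$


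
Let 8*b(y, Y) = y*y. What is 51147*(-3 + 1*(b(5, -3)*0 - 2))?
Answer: -255735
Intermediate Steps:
b(y, Y) = y²/8 (b(y, Y) = (y*y)/8 = y²/8)
51147*(-3 + 1*(b(5, -3)*0 - 2)) = 51147*(-3 + 1*(((⅛)*5²)*0 - 2)) = 51147*(-3 + 1*(((⅛)*25)*0 - 2)) = 51147*(-3 + 1*((25/8)*0 - 2)) = 51147*(-3 + 1*(0 - 2)) = 51147*(-3 + 1*(-2)) = 51147*(-3 - 2) = 51147*(-5) = -255735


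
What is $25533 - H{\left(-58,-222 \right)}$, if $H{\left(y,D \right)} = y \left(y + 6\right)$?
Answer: $22517$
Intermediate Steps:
$H{\left(y,D \right)} = y \left(6 + y\right)$
$25533 - H{\left(-58,-222 \right)} = 25533 - - 58 \left(6 - 58\right) = 25533 - \left(-58\right) \left(-52\right) = 25533 - 3016 = 22517$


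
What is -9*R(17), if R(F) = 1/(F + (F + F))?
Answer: -3/17 ≈ -0.17647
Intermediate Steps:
R(F) = 1/(3*F) (R(F) = 1/(F + 2*F) = 1/(3*F))
-9*R(17) = -3/17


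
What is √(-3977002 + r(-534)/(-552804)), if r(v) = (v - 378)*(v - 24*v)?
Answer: I*√8439825324678034/46067 ≈ 1994.2*I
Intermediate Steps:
r(v) = -23*v*(-378 + v) (r(v) = (-378 + v)*(-23*v) = -23*v*(-378 + v))
√(-3977002 + r(-534)/(-552804)) = √(-3977002 + (23*(-534)*(378 - 1*(-534)))/(-552804)) = √(-3977002 + (23*(-534)*(378 + 534))*(-1/552804)) = √(-3977002 + (23*(-534)*912)*(-1/552804)) = √(-3977002 - 11201184*(-1/552804)) = √(-3977002 + 933432/46067) = √(-183207617702/46067) = I*√8439825324678034/46067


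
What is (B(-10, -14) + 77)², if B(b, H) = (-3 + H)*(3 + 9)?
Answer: 16129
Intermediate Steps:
B(b, H) = -36 + 12*H (B(b, H) = (-3 + H)*12 = -36 + 12*H)
(B(-10, -14) + 77)² = ((-36 + 12*(-14)) + 77)² = ((-36 - 168) + 77)² = (-204 + 77)² = (-127)² = 16129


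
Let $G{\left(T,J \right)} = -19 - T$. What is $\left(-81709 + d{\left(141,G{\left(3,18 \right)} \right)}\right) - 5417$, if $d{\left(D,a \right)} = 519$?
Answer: $-86607$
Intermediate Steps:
$\left(-81709 + d{\left(141,G{\left(3,18 \right)} \right)}\right) - 5417 = \left(-81709 + 519\right) - 5417 = -81190 - 5417 = -86607$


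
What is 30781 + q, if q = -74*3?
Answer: 30559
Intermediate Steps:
q = -222
30781 + q = 30781 - 222 = 30559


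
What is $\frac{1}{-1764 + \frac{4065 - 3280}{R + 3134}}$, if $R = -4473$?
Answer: $- \frac{1339}{2362781} \approx -0.00056671$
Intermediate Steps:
$\frac{1}{-1764 + \frac{4065 - 3280}{R + 3134}} = \frac{1}{-1764 + \frac{4065 - 3280}{-4473 + 3134}} = \frac{1}{-1764 + \frac{785}{-1339}} = \frac{1}{-1764 + 785 \left(- \frac{1}{1339}\right)} = \frac{1}{-1764 - \frac{785}{1339}} = \frac{1}{- \frac{2362781}{1339}} = - \frac{1339}{2362781}$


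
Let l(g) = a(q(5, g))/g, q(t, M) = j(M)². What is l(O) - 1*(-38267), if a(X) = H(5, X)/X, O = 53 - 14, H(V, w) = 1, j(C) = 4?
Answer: 23878609/624 ≈ 38267.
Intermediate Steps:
O = 39
q(t, M) = 16 (q(t, M) = 4² = 16)
a(X) = 1/X
l(g) = 1/(16*g)
l(O) - 1*(-38267) = (1/16)/39 - 1*(-38267) = (1/16)*(1/39) + 38267 = 1/624 + 38267 = 23878609/624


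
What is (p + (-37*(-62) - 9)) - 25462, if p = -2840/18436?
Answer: -106823503/4609 ≈ -23177.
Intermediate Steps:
p = -710/4609 (p = -2840*1/18436 = -710/4609 ≈ -0.15405)
(p + (-37*(-62) - 9)) - 25462 = (-710/4609 + (-37*(-62) - 9)) - 25462 = (-710/4609 + (2294 - 9)) - 25462 = (-710/4609 + 2285) - 25462 = 10530855/4609 - 25462 = -106823503/4609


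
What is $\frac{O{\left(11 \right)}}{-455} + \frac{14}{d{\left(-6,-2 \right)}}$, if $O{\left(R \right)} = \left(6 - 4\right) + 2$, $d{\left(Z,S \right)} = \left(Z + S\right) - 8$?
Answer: $- \frac{3217}{3640} \approx -0.88379$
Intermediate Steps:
$d{\left(Z,S \right)} = -8 + S + Z$ ($d{\left(Z,S \right)} = \left(S + Z\right) - 8 = -8 + S + Z$)
$O{\left(R \right)} = 4$ ($O{\left(R \right)} = 2 + 2 = 4$)
$\frac{O{\left(11 \right)}}{-455} + \frac{14}{d{\left(-6,-2 \right)}} = \frac{4}{-455} + \frac{14}{-8 - 2 - 6} = 4 \left(- \frac{1}{455}\right) + \frac{14}{-16} = - \frac{4}{455} + 14 \left(- \frac{1}{16}\right) = - \frac{4}{455} - \frac{7}{8} = - \frac{3217}{3640}$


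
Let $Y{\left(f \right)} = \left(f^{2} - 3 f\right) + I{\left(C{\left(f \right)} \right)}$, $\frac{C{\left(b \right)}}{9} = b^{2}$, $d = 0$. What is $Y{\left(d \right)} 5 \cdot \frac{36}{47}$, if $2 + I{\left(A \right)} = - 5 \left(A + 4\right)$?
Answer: $- \frac{3960}{47} \approx -84.255$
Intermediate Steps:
$C{\left(b \right)} = 9 b^{2}$
$I{\left(A \right)} = -22 - 5 A$ ($I{\left(A \right)} = -2 - 5 \left(A + 4\right) = -2 - 5 \left(4 + A\right) = -2 - \left(20 + 5 A\right) = -22 - 5 A$)
$Y{\left(f \right)} = -22 - 44 f^{2} - 3 f$ ($Y{\left(f \right)} = \left(f^{2} - 3 f\right) - \left(22 + 5 \cdot 9 f^{2}\right) = \left(f^{2} - 3 f\right) - \left(22 + 45 f^{2}\right) = -22 - 44 f^{2} - 3 f$)
$Y{\left(d \right)} 5 \cdot \frac{36}{47} = \left(-22 - 44 \cdot 0^{2} - 0\right) 5 \cdot \frac{36}{47} = \left(-22 - 0 + 0\right) 5 \cdot 36 \cdot \frac{1}{47} = \left(-22 + 0 + 0\right) 5 \cdot \frac{36}{47} = \left(-22\right) 5 \cdot \frac{36}{47} = \left(-110\right) \frac{36}{47} = - \frac{3960}{47}$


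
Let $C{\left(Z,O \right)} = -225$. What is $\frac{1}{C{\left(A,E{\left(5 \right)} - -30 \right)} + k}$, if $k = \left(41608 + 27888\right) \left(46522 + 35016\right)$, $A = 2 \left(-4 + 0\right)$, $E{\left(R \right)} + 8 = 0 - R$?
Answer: $\frac{1}{5666564623} \approx 1.7647 \cdot 10^{-10}$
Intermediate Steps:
$E{\left(R \right)} = -8 - R$ ($E{\left(R \right)} = -8 + \left(0 - R\right) = -8 - R$)
$A = -8$ ($A = 2 \left(-4\right) = -8$)
$k = 5666564848$ ($k = 69496 \cdot 81538 = 5666564848$)
$\frac{1}{C{\left(A,E{\left(5 \right)} - -30 \right)} + k} = \frac{1}{-225 + 5666564848} = \frac{1}{5666564623}$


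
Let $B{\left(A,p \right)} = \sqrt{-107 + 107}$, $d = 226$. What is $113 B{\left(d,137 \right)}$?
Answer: $0$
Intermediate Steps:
$B{\left(A,p \right)} = 0$ ($B{\left(A,p \right)} = \sqrt{0} = 0$)
$113 B{\left(d,137 \right)} = 113 \cdot 0 = 0$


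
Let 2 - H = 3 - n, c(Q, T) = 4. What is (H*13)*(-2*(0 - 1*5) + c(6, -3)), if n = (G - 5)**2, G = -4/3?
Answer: 64064/9 ≈ 7118.2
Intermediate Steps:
G = -4/3 (G = -4*1/3 = -4/3 ≈ -1.3333)
n = 361/9 (n = (-4/3 - 5)**2 = (-19/3)**2 = 361/9 ≈ 40.111)
H = 352/9 (H = 2 - (3 - 1*361/9) = 2 - (3 - 361/9) = 2 - 1*(-334/9) = 2 + 334/9 = 352/9 ≈ 39.111)
(H*13)*(-2*(0 - 1*5) + c(6, -3)) = ((352/9)*13)*(-2*(0 - 1*5) + 4) = 4576*(-2*(0 - 5) + 4)/9 = 4576*(-2*(-5) + 4)/9 = 4576*(10 + 4)/9 = (4576/9)*14 = 64064/9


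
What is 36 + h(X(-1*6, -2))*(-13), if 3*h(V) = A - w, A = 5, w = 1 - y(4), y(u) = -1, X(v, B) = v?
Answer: 23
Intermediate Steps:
w = 2 (w = 1 - 1*(-1) = 1 + 1 = 2)
h(V) = 1 (h(V) = (5 - 1*2)/3 = (5 - 2)/3 = (1/3)*3 = 1)
36 + h(X(-1*6, -2))*(-13) = 36 + 1*(-13) = 36 - 13 = 23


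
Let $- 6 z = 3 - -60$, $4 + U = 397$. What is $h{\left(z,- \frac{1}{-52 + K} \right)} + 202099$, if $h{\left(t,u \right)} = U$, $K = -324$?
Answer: $202492$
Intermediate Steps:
$U = 393$ ($U = -4 + 397 = 393$)
$z = - \frac{21}{2}$ ($z = - \frac{3 - -60}{6} = - \frac{3 + 60}{6} = \left(- \frac{1}{6}\right) 63 = - \frac{21}{2} \approx -10.5$)
$h{\left(t,u \right)} = 393$
$h{\left(z,- \frac{1}{-52 + K} \right)} + 202099 = 393 + 202099 = 202492$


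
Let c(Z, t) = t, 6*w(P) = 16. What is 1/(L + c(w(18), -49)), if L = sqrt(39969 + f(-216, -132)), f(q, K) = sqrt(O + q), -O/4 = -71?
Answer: -1/(49 - sqrt(39969 + 2*sqrt(17))) ≈ 0.0066250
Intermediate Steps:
O = 284 (O = -4*(-71) = 284)
w(P) = 8/3 (w(P) = (1/6)*16 = 8/3)
f(q, K) = sqrt(284 + q)
L = sqrt(39969 + 2*sqrt(17)) (L = sqrt(39969 + sqrt(284 - 216)) = sqrt(39969 + sqrt(68)) = sqrt(39969 + 2*sqrt(17)) ≈ 199.94)
1/(L + c(w(18), -49)) = 1/(sqrt(39969 + 2*sqrt(17)) - 49) = 1/(-49 + sqrt(39969 + 2*sqrt(17)))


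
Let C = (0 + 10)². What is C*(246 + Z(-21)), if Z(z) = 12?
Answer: 25800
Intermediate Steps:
C = 100 (C = 10² = 100)
C*(246 + Z(-21)) = 100*(246 + 12) = 100*258 = 25800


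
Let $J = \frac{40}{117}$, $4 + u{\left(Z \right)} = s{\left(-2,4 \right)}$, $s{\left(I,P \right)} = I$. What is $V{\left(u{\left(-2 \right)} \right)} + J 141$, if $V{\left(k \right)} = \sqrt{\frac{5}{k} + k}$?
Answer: $\frac{1880}{39} + \frac{i \sqrt{246}}{6} \approx 48.205 + 2.6141 i$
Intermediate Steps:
$u{\left(Z \right)} = -6$ ($u{\left(Z \right)} = -4 - 2 = -6$)
$V{\left(k \right)} = \sqrt{k + \frac{5}{k}}$
$J = \frac{40}{117}$ ($J = 40 \cdot \frac{1}{117} = \frac{40}{117} \approx 0.34188$)
$V{\left(u{\left(-2 \right)} \right)} + J 141 = \sqrt{-6 + \frac{5}{-6}} + \frac{40}{117} \cdot 141 = \sqrt{-6 + 5 \left(- \frac{1}{6}\right)} + \frac{1880}{39} = \sqrt{-6 - \frac{5}{6}} + \frac{1880}{39} = \sqrt{- \frac{41}{6}} + \frac{1880}{39} = \frac{i \sqrt{246}}{6} + \frac{1880}{39} = \frac{1880}{39} + \frac{i \sqrt{246}}{6}$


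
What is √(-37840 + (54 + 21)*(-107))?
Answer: I*√45865 ≈ 214.16*I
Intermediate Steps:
√(-37840 + (54 + 21)*(-107)) = √(-37840 + 75*(-107)) = √(-37840 - 8025) = √(-45865) = I*√45865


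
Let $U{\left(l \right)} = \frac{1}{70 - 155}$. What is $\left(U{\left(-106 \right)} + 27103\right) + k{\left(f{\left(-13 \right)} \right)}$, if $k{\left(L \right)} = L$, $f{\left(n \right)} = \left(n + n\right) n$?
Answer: $\frac{2332484}{85} \approx 27441.0$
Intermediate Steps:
$f{\left(n \right)} = 2 n^{2}$ ($f{\left(n \right)} = 2 n n = 2 n^{2}$)
$U{\left(l \right)} = - \frac{1}{85}$ ($U{\left(l \right)} = \frac{1}{-85} = - \frac{1}{85}$)
$\left(U{\left(-106 \right)} + 27103\right) + k{\left(f{\left(-13 \right)} \right)} = \left(- \frac{1}{85} + 27103\right) + 2 \left(-13\right)^{2} = \frac{2303754}{85} + 2 \cdot 169 = \frac{2303754}{85} + 338 = \frac{2332484}{85}$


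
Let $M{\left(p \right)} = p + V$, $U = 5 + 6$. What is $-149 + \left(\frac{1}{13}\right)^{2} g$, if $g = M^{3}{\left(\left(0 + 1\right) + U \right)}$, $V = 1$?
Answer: $-136$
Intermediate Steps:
$U = 11$
$M{\left(p \right)} = 1 + p$ ($M{\left(p \right)} = p + 1 = 1 + p$)
$g = 2197$ ($g = \left(1 + \left(\left(0 + 1\right) + 11\right)\right)^{3} = \left(1 + \left(1 + 11\right)\right)^{3} = \left(1 + 12\right)^{3} = 13^{3} = 2197$)
$-149 + \left(\frac{1}{13}\right)^{2} g = -149 + \left(\frac{1}{13}\right)^{2} \cdot 2197 = -149 + \frac{1}{169} \cdot 2197 = -149 + 13 = -136$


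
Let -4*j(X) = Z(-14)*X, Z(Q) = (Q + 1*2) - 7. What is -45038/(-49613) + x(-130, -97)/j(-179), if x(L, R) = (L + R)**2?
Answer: -10072858870/168733813 ≈ -59.697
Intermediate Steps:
Z(Q) = -5 + Q (Z(Q) = (Q + 2) - 7 = (2 + Q) - 7 = -5 + Q)
j(X) = 19*X/4 (j(X) = -(-5 - 14)*X/4 = -(-19)*X/4 = 19*X/4)
-45038/(-49613) + x(-130, -97)/j(-179) = -45038/(-49613) + (-130 - 97)**2/(((19/4)*(-179))) = -45038*(-1/49613) + (-227)**2/(-3401/4) = 45038/49613 + 51529*(-4/3401) = 45038/49613 - 206116/3401 = -10072858870/168733813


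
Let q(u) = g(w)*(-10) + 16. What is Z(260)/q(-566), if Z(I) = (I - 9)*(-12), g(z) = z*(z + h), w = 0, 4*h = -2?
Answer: -753/4 ≈ -188.25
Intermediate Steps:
h = -½ (h = (¼)*(-2) = -½ ≈ -0.50000)
g(z) = z*(-½ + z) (g(z) = z*(z - ½) = z*(-½ + z))
q(u) = 16 (q(u) = (0*(-½ + 0))*(-10) + 16 = (0*(-½))*(-10) + 16 = 0*(-10) + 16 = 0 + 16 = 16)
Z(I) = 108 - 12*I (Z(I) = (-9 + I)*(-12) = 108 - 12*I)
Z(260)/q(-566) = (108 - 12*260)/16 = (108 - 3120)*(1/16) = -3012*1/16 = -753/4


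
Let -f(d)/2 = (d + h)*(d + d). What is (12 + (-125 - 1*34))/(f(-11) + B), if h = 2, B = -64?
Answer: 147/460 ≈ 0.31957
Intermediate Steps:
f(d) = -4*d*(2 + d) (f(d) = -2*(d + 2)*(d + d) = -2*(2 + d)*2*d = -4*d*(2 + d))
(12 + (-125 - 1*34))/(f(-11) + B) = (12 + (-125 - 1*34))/(-4*(-11)*(2 - 11) - 64) = (12 + (-125 - 34))/(-4*(-11)*(-9) - 64) = (12 - 159)/(-396 - 64) = -147/(-460) = -147*(-1/460) = 147/460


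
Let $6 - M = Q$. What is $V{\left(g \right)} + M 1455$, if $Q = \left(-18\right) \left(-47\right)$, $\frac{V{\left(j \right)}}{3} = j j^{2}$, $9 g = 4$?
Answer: $- \frac{296994536}{243} \approx -1.2222 \cdot 10^{6}$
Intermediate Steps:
$g = \frac{4}{9}$ ($g = \frac{1}{9} \cdot 4 = \frac{4}{9} \approx 0.44444$)
$V{\left(j \right)} = 3 j^{3}$ ($V{\left(j \right)} = 3 j j^{2} = 3 j^{3}$)
$Q = 846$
$M = -840$ ($M = 6 - 846 = -840$)
$V{\left(g \right)} + M 1455 = 3 \left(\frac{4}{9}\right)^{3} - 1222200 = 3 \cdot \frac{64}{729} - 1222200 = \frac{64}{243} - 1222200 = - \frac{296994536}{243}$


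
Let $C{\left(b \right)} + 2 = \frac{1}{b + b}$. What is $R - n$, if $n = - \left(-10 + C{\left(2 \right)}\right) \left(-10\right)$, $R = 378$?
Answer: $\frac{991}{2} \approx 495.5$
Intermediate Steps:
$C{\left(b \right)} = -2 + \frac{1}{2 b}$ ($C{\left(b \right)} = -2 + \frac{1}{b + b} = -2 + \frac{1}{2 b}$)
$n = - \frac{235}{2}$ ($n = - \left(-10 - \left(2 - \frac{1}{2 \cdot 2}\right)\right) \left(-10\right) = - \left(-10 + \left(-2 + \frac{1}{2} \cdot \frac{1}{2}\right)\right) \left(-10\right) = - \left(-10 + \left(-2 + \frac{1}{4}\right)\right) \left(-10\right) = - \left(-10 - \frac{7}{4}\right) \left(-10\right) = - \frac{\left(-47\right) \left(-10\right)}{4} = \left(-1\right) \frac{235}{2} = - \frac{235}{2} \approx -117.5$)
$R - n = 378 - - \frac{235}{2} = 378 + \frac{235}{2} = \frac{991}{2}$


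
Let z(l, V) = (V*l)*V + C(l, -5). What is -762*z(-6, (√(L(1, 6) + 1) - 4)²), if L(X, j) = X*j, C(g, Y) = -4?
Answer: 4469892 - 1682496*√7 ≈ 18426.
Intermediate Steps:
z(l, V) = -4 + l*V² (z(l, V) = (V*l)*V - 4 = l*V² - 4 = -4 + l*V²)
-762*z(-6, (√(L(1, 6) + 1) - 4)²) = -762*(-4 - 6*(√(1*6 + 1) - 4)⁴) = -762*(-4 - 6*(√(6 + 1) - 4)⁴) = -762*(-4 - 6*(√7 - 4)⁴) = -762*(-4 - 6*(-4 + √7)⁴) = 3048 + 4572*(-4 + √7)⁴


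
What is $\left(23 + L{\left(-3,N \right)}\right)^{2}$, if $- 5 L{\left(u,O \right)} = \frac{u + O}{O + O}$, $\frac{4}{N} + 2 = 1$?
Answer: $\frac{833569}{1600} \approx 520.98$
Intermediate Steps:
$N = -4$ ($N = \frac{4}{-2 + 1} = \frac{4}{-1} = 4 \left(-1\right) = -4$)
$L{\left(u,O \right)} = - \frac{O + u}{10 O}$ ($L{\left(u,O \right)} = - \frac{\left(u + O\right) \frac{1}{O + O}}{5} = - \frac{\left(O + u\right) \frac{1}{2 O}}{5} = - \frac{\frac{1}{2} \frac{1}{O} \left(O + u\right)}{5} = - \frac{O + u}{10 O}$)
$\left(23 + L{\left(-3,N \right)}\right)^{2} = \left(23 + \frac{\left(-1\right) \left(-4\right) - -3}{10 \left(-4\right)}\right)^{2} = \left(23 + \frac{1}{10} \left(- \frac{1}{4}\right) \left(4 + 3\right)\right)^{2} = \left(23 + \frac{1}{10} \left(- \frac{1}{4}\right) 7\right)^{2} = \left(23 - \frac{7}{40}\right)^{2} = \left(\frac{913}{40}\right)^{2} = \frac{833569}{1600}$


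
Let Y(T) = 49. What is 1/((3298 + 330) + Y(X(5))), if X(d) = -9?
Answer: 1/3677 ≈ 0.00027196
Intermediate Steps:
1/((3298 + 330) + Y(X(5))) = 1/((3298 + 330) + 49) = 1/(3628 + 49) = 1/3677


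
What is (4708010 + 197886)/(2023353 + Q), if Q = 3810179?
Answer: 1226474/1458383 ≈ 0.84098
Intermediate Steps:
(4708010 + 197886)/(2023353 + Q) = (4708010 + 197886)/(2023353 + 3810179) = 4905896/5833532 = 4905896*(1/5833532) = 1226474/1458383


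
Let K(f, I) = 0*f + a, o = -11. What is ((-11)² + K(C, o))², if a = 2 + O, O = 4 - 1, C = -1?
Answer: 15876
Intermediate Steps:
O = 3
a = 5 (a = 2 + 3 = 5)
K(f, I) = 5 (K(f, I) = 0*f + 5 = 0 + 5 = 5)
((-11)² + K(C, o))² = ((-11)² + 5)² = (121 + 5)² = 126² = 15876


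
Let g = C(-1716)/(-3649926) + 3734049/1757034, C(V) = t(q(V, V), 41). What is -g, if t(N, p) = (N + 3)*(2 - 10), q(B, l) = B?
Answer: -755829118691/356280226638 ≈ -2.1214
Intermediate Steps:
t(N, p) = -24 - 8*N (t(N, p) = (3 + N)*(-8) = -24 - 8*N)
C(V) = -24 - 8*V
g = 755829118691/356280226638 (g = (-24 - 8*(-1716))/(-3649926) + 3734049/1757034 = (-24 + 13728)*(-1/3649926) + 3734049*(1/1757034) = 13704*(-1/3649926) + 1244683/585678 = -2284/608321 + 1244683/585678 = 755829118691/356280226638 ≈ 2.1214)
-g = -1*755829118691/356280226638 = -755829118691/356280226638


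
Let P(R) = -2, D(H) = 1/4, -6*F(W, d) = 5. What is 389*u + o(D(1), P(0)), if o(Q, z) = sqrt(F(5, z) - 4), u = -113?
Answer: -43957 + I*sqrt(174)/6 ≈ -43957.0 + 2.1985*I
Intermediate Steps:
F(W, d) = -5/6 (F(W, d) = -1/6*5 = -5/6)
D(H) = 1/4
o(Q, z) = I*sqrt(174)/6 (o(Q, z) = sqrt(-5/6 - 4) = sqrt(-29/6) = I*sqrt(174)/6)
389*u + o(D(1), P(0)) = 389*(-113) + I*sqrt(174)/6 = -43957 + I*sqrt(174)/6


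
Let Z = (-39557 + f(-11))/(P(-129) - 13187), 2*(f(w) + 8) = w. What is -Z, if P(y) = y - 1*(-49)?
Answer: -79141/26534 ≈ -2.9826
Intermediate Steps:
f(w) = -8 + w/2
P(y) = 49 + y (P(y) = y + 49 = 49 + y)
Z = 79141/26534 (Z = (-39557 + (-8 + (1/2)*(-11)))/((49 - 129) - 13187) = (-39557 + (-8 - 11/2))/(-80 - 13187) = (-39557 - 27/2)/(-13267) = -79141/2*(-1/13267) = 79141/26534 ≈ 2.9826)
-Z = -1*79141/26534 = -79141/26534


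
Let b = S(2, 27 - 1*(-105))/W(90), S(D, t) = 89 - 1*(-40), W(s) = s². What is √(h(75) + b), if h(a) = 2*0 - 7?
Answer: I*√56571/90 ≈ 2.6427*I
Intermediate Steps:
h(a) = -7 (h(a) = 0 - 7 = -7)
S(D, t) = 129 (S(D, t) = 89 + 40 = 129)
b = 43/2700 (b = 129/(90²) = 129/8100 = 129*(1/8100) = 43/2700 ≈ 0.015926)
√(h(75) + b) = √(-7 + 43/2700) = √(-18857/2700) = I*√56571/90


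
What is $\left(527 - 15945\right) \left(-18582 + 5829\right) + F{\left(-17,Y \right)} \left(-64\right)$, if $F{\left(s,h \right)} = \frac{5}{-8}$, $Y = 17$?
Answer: $196625794$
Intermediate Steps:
$F{\left(s,h \right)} = - \frac{5}{8}$ ($F{\left(s,h \right)} = 5 \left(- \frac{1}{8}\right) = - \frac{5}{8}$)
$\left(527 - 15945\right) \left(-18582 + 5829\right) + F{\left(-17,Y \right)} \left(-64\right) = \left(527 - 15945\right) \left(-18582 + 5829\right) - -40 = \left(-15418\right) \left(-12753\right) + 40 = 196625754 + 40 = 196625794$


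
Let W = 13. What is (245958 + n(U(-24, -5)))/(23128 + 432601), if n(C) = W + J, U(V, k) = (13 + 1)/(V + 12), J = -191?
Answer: 245780/455729 ≈ 0.53931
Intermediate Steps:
U(V, k) = 14/(12 + V)
n(C) = -178 (n(C) = 13 - 191 = -178)
(245958 + n(U(-24, -5)))/(23128 + 432601) = (245958 - 178)/(23128 + 432601) = 245780/455729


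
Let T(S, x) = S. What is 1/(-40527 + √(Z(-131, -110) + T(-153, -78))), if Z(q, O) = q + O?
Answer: -40527/1642438123 - I*√394/1642438123 ≈ -2.4675e-5 - 1.2085e-8*I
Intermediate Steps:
Z(q, O) = O + q
1/(-40527 + √(Z(-131, -110) + T(-153, -78))) = 1/(-40527 + √((-110 - 131) - 153)) = 1/(-40527 + √(-241 - 153)) = 1/(-40527 + √(-394)) = 1/(-40527 + I*√394)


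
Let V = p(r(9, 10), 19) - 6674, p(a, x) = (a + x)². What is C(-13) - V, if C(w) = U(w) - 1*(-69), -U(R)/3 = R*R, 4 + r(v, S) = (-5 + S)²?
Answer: 4636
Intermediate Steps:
r(v, S) = -4 + (-5 + S)²
U(R) = -3*R² (U(R) = -3*R*R = -3*R²)
C(w) = 69 - 3*w² (C(w) = -3*w² - 1*(-69) = -3*w² + 69 = 69 - 3*w²)
V = -5074 (V = ((-4 + (-5 + 10)²) + 19)² - 6674 = ((-4 + 5²) + 19)² - 6674 = ((-4 + 25) + 19)² - 6674 = (21 + 19)² - 6674 = 40² - 6674 = 1600 - 6674 = -5074)
C(-13) - V = (69 - 3*(-13)²) - 1*(-5074) = (69 - 3*169) + 5074 = (69 - 507) + 5074 = -438 + 5074 = 4636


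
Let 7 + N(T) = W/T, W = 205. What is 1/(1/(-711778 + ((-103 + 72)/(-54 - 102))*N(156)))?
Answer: -17321856905/24336 ≈ -7.1178e+5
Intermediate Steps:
N(T) = -7 + 205/T
1/(1/(-711778 + ((-103 + 72)/(-54 - 102))*N(156))) = 1/(1/(-711778 + ((-103 + 72)/(-54 - 102))*(-7 + 205/156))) = 1/(1/(-711778 + (-31/(-156))*(-7 + 205*(1/156)))) = 1/(1/(-711778 + (-31*(-1/156))*(-7 + 205/156))) = 1/(1/(-711778 + (31/156)*(-887/156))) = 1/(1/(-711778 - 27497/24336)) = 1/(1/(-17321856905/24336)) = 1/(-24336/17321856905) = -17321856905/24336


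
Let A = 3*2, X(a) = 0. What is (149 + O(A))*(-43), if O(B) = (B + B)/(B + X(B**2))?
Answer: -6493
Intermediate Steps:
A = 6
O(B) = 2 (O(B) = (B + B)/(B + 0) = (2*B)/B = 2)
(149 + O(A))*(-43) = (149 + 2)*(-43) = 151*(-43) = -6493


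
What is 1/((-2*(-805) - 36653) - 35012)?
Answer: -1/70055 ≈ -1.4274e-5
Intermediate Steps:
1/((-2*(-805) - 36653) - 35012) = 1/((1610 - 36653) - 35012) = 1/(-35043 - 35012) = 1/(-70055) = -1/70055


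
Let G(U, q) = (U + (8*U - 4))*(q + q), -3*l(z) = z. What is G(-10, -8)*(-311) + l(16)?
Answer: -1403248/3 ≈ -4.6775e+5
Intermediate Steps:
l(z) = -z/3
G(U, q) = 2*q*(-4 + 9*U) (G(U, q) = (U + (-4 + 8*U))*(2*q) = (-4 + 9*U)*(2*q) = 2*q*(-4 + 9*U))
G(-10, -8)*(-311) + l(16) = (2*(-8)*(-4 + 9*(-10)))*(-311) - ⅓*16 = (2*(-8)*(-4 - 90))*(-311) - 16/3 = (2*(-8)*(-94))*(-311) - 16/3 = 1504*(-311) - 16/3 = -467744 - 16/3 = -1403248/3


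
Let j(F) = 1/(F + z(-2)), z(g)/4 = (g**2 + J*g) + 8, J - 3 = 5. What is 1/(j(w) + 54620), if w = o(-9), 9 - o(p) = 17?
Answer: 24/1310879 ≈ 1.8308e-5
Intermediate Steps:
J = 8 (J = 3 + 5 = 8)
o(p) = -8 (o(p) = 9 - 1*17 = 9 - 17 = -8)
z(g) = 32 + 4*g**2 + 32*g (z(g) = 4*((g**2 + 8*g) + 8) = 4*(8 + g**2 + 8*g) = 32 + 4*g**2 + 32*g)
w = -8
j(F) = 1/(-16 + F) (j(F) = 1/(F + (32 + 4*(-2)**2 + 32*(-2))) = 1/(F + (32 + 4*4 - 64)) = 1/(F + (32 + 16 - 64)) = 1/(F - 16) = 1/(-16 + F))
1/(j(w) + 54620) = 1/(1/(-16 - 8) + 54620) = 1/(1/(-24) + 54620) = 1/(-1/24 + 54620) = 1/(1310879/24) = 24/1310879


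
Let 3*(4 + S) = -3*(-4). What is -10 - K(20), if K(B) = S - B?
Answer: 10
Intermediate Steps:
S = 0 (S = -4 + (-3*(-4))/3 = -4 + (1/3)*12 = -4 + 4 = 0)
K(B) = -B (K(B) = 0 - B = -B)
-10 - K(20) = -10 - (-1)*20 = -10 - 1*(-20) = -10 + 20 = 10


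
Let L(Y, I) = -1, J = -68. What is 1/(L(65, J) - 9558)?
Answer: -1/9559 ≈ -0.00010461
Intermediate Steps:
1/(L(65, J) - 9558) = 1/(-1 - 9558) = 1/(-9559) = -1/9559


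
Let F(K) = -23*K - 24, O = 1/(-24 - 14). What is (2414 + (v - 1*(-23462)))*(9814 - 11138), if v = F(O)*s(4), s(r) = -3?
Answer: -652702210/19 ≈ -3.4353e+7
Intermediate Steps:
O = -1/38 (O = 1/(-38) = -1/38 ≈ -0.026316)
F(K) = -24 - 23*K
v = 2667/38 (v = (-24 - 23*(-1/38))*(-3) = (-24 + 23/38)*(-3) = -889/38*(-3) = 2667/38 ≈ 70.184)
(2414 + (v - 1*(-23462)))*(9814 - 11138) = (2414 + (2667/38 - 1*(-23462)))*(9814 - 11138) = (2414 + (2667/38 + 23462))*(-1324) = (2414 + 894223/38)*(-1324) = (985955/38)*(-1324) = -652702210/19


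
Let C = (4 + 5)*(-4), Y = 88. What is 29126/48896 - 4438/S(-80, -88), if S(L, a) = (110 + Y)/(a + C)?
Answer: 6728455625/2420352 ≈ 2779.9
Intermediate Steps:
C = -36 (C = 9*(-4) = -36)
S(L, a) = 198/(-36 + a) (S(L, a) = (110 + 88)/(a - 36) = 198/(-36 + a))
29126/48896 - 4438/S(-80, -88) = 29126/48896 - 4438/(198/(-36 - 88)) = 29126*(1/48896) - 4438/(198/(-124)) = 14563/24448 - 4438/(198*(-1/124)) = 14563/24448 - 4438/(-99/62) = 14563/24448 - 4438*(-62/99) = 14563/24448 + 275156/99 = 6728455625/2420352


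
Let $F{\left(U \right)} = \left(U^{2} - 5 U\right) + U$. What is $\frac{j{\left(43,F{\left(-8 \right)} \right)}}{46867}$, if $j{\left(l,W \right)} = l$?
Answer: $\frac{43}{46867} \approx 0.00091749$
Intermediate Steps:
$F{\left(U \right)} = U^{2} - 4 U$
$\frac{j{\left(43,F{\left(-8 \right)} \right)}}{46867} = \frac{43}{46867}$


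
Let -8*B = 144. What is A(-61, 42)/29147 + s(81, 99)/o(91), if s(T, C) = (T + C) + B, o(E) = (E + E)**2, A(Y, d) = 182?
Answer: 5375191/482732614 ≈ 0.011135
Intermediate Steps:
B = -18 (B = -1/8*144 = -18)
o(E) = 4*E**2 (o(E) = (2*E)**2 = 4*E**2)
s(T, C) = -18 + C + T (s(T, C) = (T + C) - 18 = (C + T) - 18 = -18 + C + T)
A(-61, 42)/29147 + s(81, 99)/o(91) = 182/29147 + (-18 + 99 + 81)/((4*91**2)) = 182*(1/29147) + 162/((4*8281)) = 182/29147 + 162/33124 = 182/29147 + 162*(1/33124) = 182/29147 + 81/16562 = 5375191/482732614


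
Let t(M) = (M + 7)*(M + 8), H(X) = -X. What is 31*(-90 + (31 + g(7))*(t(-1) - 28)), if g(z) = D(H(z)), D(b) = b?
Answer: 7626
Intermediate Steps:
t(M) = (7 + M)*(8 + M)
g(z) = -z
31*(-90 + (31 + g(7))*(t(-1) - 28)) = 31*(-90 + (31 - 1*7)*((56 + (-1)² + 15*(-1)) - 28)) = 31*(-90 + (31 - 7)*((56 + 1 - 15) - 28)) = 31*(-90 + 24*(42 - 28)) = 31*(-90 + 24*14) = 31*(-90 + 336) = 31*246 = 7626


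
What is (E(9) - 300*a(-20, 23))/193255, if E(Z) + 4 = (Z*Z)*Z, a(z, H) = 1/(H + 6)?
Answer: 4145/1120879 ≈ 0.0036980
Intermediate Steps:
a(z, H) = 1/(6 + H)
E(Z) = -4 + Z³ (E(Z) = -4 + (Z*Z)*Z = -4 + Z²*Z = -4 + Z³)
(E(9) - 300*a(-20, 23))/193255 = ((-4 + 9³) - 300/(6 + 23))/193255 = ((-4 + 729) - 300/29)*(1/193255) = (725 - 300*1/29)*(1/193255) = (725 - 300/29)*(1/193255) = (20725/29)*(1/193255) = 4145/1120879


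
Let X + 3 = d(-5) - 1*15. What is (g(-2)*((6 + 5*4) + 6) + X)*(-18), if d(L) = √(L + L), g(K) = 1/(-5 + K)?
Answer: 2844/7 - 18*I*√10 ≈ 406.29 - 56.921*I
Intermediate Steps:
d(L) = √2*√L (d(L) = √(2*L) = √2*√L)
X = -18 + I*√10 (X = -3 + (√2*√(-5) - 1*15) = -3 + (√2*(I*√5) - 15) = -3 + (I*√10 - 15) = -3 + (-15 + I*√10) = -18 + I*√10 ≈ -18.0 + 3.1623*I)
(g(-2)*((6 + 5*4) + 6) + X)*(-18) = (((6 + 5*4) + 6)/(-5 - 2) + (-18 + I*√10))*(-18) = (((6 + 20) + 6)/(-7) + (-18 + I*√10))*(-18) = (-(26 + 6)/7 + (-18 + I*√10))*(-18) = (-⅐*32 + (-18 + I*√10))*(-18) = (-32/7 + (-18 + I*√10))*(-18) = (-158/7 + I*√10)*(-18) = 2844/7 - 18*I*√10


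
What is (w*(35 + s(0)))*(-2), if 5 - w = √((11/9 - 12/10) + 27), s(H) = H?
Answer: -350 + 112*√95/3 ≈ 13.880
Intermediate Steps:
w = 5 - 8*√95/15 (w = 5 - √((11/9 - 12/10) + 27) = 5 - √((11*(⅑) - 12*⅒) + 27) = 5 - √((11/9 - 6/5) + 27) = 5 - √(1/45 + 27) = 5 - √(1216/45) = 5 - 8*√95/15 ≈ -0.19829)
(w*(35 + s(0)))*(-2) = ((5 - 8*√95/15)*(35 + 0))*(-2) = ((5 - 8*√95/15)*35)*(-2) = (175 - 56*√95/3)*(-2) = -350 + 112*√95/3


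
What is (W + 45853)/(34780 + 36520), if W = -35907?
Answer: 4973/35650 ≈ 0.13950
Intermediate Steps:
(W + 45853)/(34780 + 36520) = (-35907 + 45853)/(34780 + 36520) = 9946/71300 = 9946*(1/71300) = 4973/35650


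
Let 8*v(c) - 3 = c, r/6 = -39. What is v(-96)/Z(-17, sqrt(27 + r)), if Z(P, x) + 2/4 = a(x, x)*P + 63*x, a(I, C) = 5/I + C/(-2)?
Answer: 19251/3545250592 + 8306109*I*sqrt(23)/3545250592 ≈ 5.4301e-6 + 0.011236*I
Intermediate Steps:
r = -234 (r = 6*(-39) = -234)
v(c) = 3/8 + c/8
a(I, C) = 5/I - C/2 (a(I, C) = 5/I + C*(-1/2) = 5/I - C/2)
Z(P, x) = -1/2 + 63*x + P*(5/x - x/2) (Z(P, x) = -1/2 + ((5/x - x/2)*P + 63*x) = -1/2 + (P*(5/x - x/2) + 63*x) = -1/2 + (63*x + P*(5/x - x/2)) = -1/2 + 63*x + P*(5/x - x/2))
v(-96)/Z(-17, sqrt(27 + r)) = (3/8 + (1/8)*(-96))/(((sqrt(27 - 234)*(-1 + 126*sqrt(27 - 234)) - 1*(-17)*(-10 + (sqrt(27 - 234))**2))/(2*(sqrt(27 - 234))))) = (3/8 - 12)/(((sqrt(-207)*(-1 + 126*sqrt(-207)) - 1*(-17)*(-10 + (sqrt(-207))**2))/(2*(sqrt(-207))))) = -93*6*I*sqrt(23)/((3*I*sqrt(23))*(-1 + 126*(3*I*sqrt(23))) - 1*(-17)*(-10 + (3*I*sqrt(23))**2))/8 = -93*6*I*sqrt(23)/((3*I*sqrt(23))*(-1 + 378*I*sqrt(23)) - 1*(-17)*(-10 - 207))/8 = -93*6*I*sqrt(23)/(3*I*sqrt(23)*(-1 + 378*I*sqrt(23)) - 1*(-17)*(-217))/8 = -93*6*I*sqrt(23)/(3*I*sqrt(23)*(-1 + 378*I*sqrt(23)) - 3689)/8 = -93*6*I*sqrt(23)/(-3689 + 3*I*sqrt(23)*(-1 + 378*I*sqrt(23)))/8 = -279*I*sqrt(23)/(4*(-3689 + 3*I*sqrt(23)*(-1 + 378*I*sqrt(23))))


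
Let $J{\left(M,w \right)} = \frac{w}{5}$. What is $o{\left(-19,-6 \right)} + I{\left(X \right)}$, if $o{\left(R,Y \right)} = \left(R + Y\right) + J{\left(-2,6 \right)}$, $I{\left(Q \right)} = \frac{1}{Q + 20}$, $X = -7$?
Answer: $- \frac{1542}{65} \approx -23.723$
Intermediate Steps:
$I{\left(Q \right)} = \frac{1}{20 + Q}$
$J{\left(M,w \right)} = \frac{w}{5}$ ($J{\left(M,w \right)} = w \frac{1}{5} = \frac{w}{5}$)
$o{\left(R,Y \right)} = \frac{6}{5} + R + Y$ ($o{\left(R,Y \right)} = \left(R + Y\right) + \frac{1}{5} \cdot 6 = \left(R + Y\right) + \frac{6}{5} = \frac{6}{5} + R + Y$)
$o{\left(-19,-6 \right)} + I{\left(X \right)} = \left(\frac{6}{5} - 19 - 6\right) + \frac{1}{20 - 7} = - \frac{119}{5} + \frac{1}{13} = - \frac{1542}{65}$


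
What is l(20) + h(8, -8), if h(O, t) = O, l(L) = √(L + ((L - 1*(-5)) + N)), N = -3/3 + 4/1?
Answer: 8 + 4*√3 ≈ 14.928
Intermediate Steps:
N = 3 (N = -3*⅓ + 4*1 = -1 + 4 = 3)
l(L) = √(8 + 2*L) (l(L) = √(L + ((L - 1*(-5)) + 3)) = √(L + ((L + 5) + 3)) = √(L + ((5 + L) + 3)) = √(L + (8 + L)) = √(8 + 2*L))
l(20) + h(8, -8) = √(8 + 2*20) + 8 = √(8 + 40) + 8 = √48 + 8 = 4*√3 + 8 = 8 + 4*√3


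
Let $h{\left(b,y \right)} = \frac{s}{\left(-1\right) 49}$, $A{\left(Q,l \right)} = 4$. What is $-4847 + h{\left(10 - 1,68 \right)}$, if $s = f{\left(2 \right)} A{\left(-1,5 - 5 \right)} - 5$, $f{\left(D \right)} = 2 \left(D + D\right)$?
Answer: $- \frac{237530}{49} \approx -4847.5$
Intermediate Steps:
$f{\left(D \right)} = 4 D$ ($f{\left(D \right)} = 2 \cdot 2 D = 4 D$)
$s = 27$ ($s = 4 \cdot 2 \cdot 4 - 5 = 8 \cdot 4 - 5 = 32 - 5 = 27$)
$h{\left(b,y \right)} = - \frac{27}{49}$ ($h{\left(b,y \right)} = \frac{27}{\left(-1\right) 49} = \frac{27}{-49} = 27 \left(- \frac{1}{49}\right) = - \frac{27}{49}$)
$-4847 + h{\left(10 - 1,68 \right)} = -4847 - \frac{27}{49} = - \frac{237530}{49}$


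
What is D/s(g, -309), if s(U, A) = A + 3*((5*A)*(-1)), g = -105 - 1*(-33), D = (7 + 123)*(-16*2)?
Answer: -2080/2163 ≈ -0.96163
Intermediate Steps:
D = -4160 (D = 130*(-32) = -4160)
g = -72 (g = -105 + 33 = -72)
s(U, A) = -14*A (s(U, A) = A + 3*(-5*A) = A - 15*A = -14*A)
D/s(g, -309) = -4160/((-14*(-309))) = -4160/4326 = -4160*1/4326 = -2080/2163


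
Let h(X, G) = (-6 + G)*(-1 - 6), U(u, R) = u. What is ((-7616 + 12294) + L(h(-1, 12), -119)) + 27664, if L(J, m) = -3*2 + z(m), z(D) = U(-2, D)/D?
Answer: 3847986/119 ≈ 32336.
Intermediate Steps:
z(D) = -2/D
h(X, G) = 42 - 7*G (h(X, G) = (-6 + G)*(-7) = 42 - 7*G)
L(J, m) = -6 - 2/m (L(J, m) = -3*2 - 2/m = -6 - 2/m)
((-7616 + 12294) + L(h(-1, 12), -119)) + 27664 = ((-7616 + 12294) + (-6 - 2/(-119))) + 27664 = (4678 + (-6 - 2*(-1/119))) + 27664 = (4678 + (-6 + 2/119)) + 27664 = (4678 - 712/119) + 27664 = 555970/119 + 27664 = 3847986/119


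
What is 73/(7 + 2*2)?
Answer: 73/11 ≈ 6.6364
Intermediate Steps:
73/(7 + 2*2) = 73/(7 + 4) = 73/11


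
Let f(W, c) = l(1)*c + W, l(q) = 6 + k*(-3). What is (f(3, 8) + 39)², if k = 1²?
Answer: 4356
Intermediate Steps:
k = 1
l(q) = 3 (l(q) = 6 + 1*(-3) = 6 - 3 = 3)
f(W, c) = W + 3*c (f(W, c) = 3*c + W = W + 3*c)
(f(3, 8) + 39)² = ((3 + 3*8) + 39)² = ((3 + 24) + 39)² = (27 + 39)² = 66² = 4356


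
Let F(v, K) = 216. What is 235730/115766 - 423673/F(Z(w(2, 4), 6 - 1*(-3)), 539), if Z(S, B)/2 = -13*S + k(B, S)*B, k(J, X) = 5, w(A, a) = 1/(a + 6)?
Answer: -24498005419/12502728 ≈ -1959.4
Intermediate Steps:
w(A, a) = 1/(6 + a)
Z(S, B) = -26*S + 10*B (Z(S, B) = 2*(-13*S + 5*B) = -26*S + 10*B)
235730/115766 - 423673/F(Z(w(2, 4), 6 - 1*(-3)), 539) = 235730/115766 - 423673/216 = 235730*(1/115766) - 423673*1/216 = 117865/57883 - 423673/216 = -24498005419/12502728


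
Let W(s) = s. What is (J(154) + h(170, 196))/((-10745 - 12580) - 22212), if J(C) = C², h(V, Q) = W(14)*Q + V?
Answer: -26630/45537 ≈ -0.58480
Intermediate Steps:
h(V, Q) = V + 14*Q (h(V, Q) = 14*Q + V = V + 14*Q)
(J(154) + h(170, 196))/((-10745 - 12580) - 22212) = (154² + (170 + 14*196))/((-10745 - 12580) - 22212) = (23716 + (170 + 2744))/(-23325 - 22212) = (23716 + 2914)/(-45537) = 26630*(-1/45537) = -26630/45537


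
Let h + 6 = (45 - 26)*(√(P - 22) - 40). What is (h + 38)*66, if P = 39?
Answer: -48048 + 1254*√17 ≈ -42878.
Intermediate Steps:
h = -766 + 19*√17 (h = -6 + (45 - 26)*(√(39 - 22) - 40) = -6 + 19*(√17 - 40) = -6 + 19*(-40 + √17) = -6 + (-760 + 19*√17) = -766 + 19*√17 ≈ -687.66)
(h + 38)*66 = ((-766 + 19*√17) + 38)*66 = (-728 + 19*√17)*66 = -48048 + 1254*√17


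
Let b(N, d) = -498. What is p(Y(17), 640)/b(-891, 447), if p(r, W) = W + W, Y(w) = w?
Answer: -640/249 ≈ -2.5703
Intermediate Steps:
p(r, W) = 2*W
p(Y(17), 640)/b(-891, 447) = (2*640)/(-498) = 1280*(-1/498) = -640/249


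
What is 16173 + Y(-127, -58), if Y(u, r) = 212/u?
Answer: 2053759/127 ≈ 16171.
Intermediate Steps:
16173 + Y(-127, -58) = 16173 + 212/(-127) = 16173 + 212*(-1/127) = 16173 - 212/127 = 2053759/127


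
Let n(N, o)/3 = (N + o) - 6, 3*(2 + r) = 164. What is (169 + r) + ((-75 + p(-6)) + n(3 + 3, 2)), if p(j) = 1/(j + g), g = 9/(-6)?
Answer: 2288/15 ≈ 152.53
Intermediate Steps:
r = 158/3 (r = -2 + (⅓)*164 = -2 + 164/3 = 158/3 ≈ 52.667)
g = -3/2 (g = 9*(-⅙) = -3/2 ≈ -1.5000)
n(N, o) = -18 + 3*N + 3*o (n(N, o) = 3*((N + o) - 6) = 3*(-6 + N + o) = -18 + 3*N + 3*o)
p(j) = 1/(-3/2 + j) (p(j) = 1/(j - 3/2) = 1/(-3/2 + j))
(169 + r) + ((-75 + p(-6)) + n(3 + 3, 2)) = (169 + 158/3) + ((-75 + 2/(-3 + 2*(-6))) + (-18 + 3*(3 + 3) + 3*2)) = 665/3 + ((-75 + 2/(-3 - 12)) + (-18 + 3*6 + 6)) = 665/3 + ((-75 + 2/(-15)) + (-18 + 18 + 6)) = 665/3 + ((-75 + 2*(-1/15)) + 6) = 665/3 + ((-75 - 2/15) + 6) = 665/3 + (-1127/15 + 6) = 665/3 - 1037/15 = 2288/15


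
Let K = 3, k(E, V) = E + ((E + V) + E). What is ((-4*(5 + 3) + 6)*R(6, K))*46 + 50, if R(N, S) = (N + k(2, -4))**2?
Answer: -76494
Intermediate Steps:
k(E, V) = V + 3*E (k(E, V) = E + (V + 2*E) = V + 3*E)
R(N, S) = (2 + N)**2 (R(N, S) = (N + (-4 + 3*2))**2 = (N + (-4 + 6))**2 = (N + 2)**2 = (2 + N)**2)
((-4*(5 + 3) + 6)*R(6, K))*46 + 50 = ((-4*(5 + 3) + 6)*(2 + 6)**2)*46 + 50 = ((-4*8 + 6)*8**2)*46 + 50 = ((-32 + 6)*64)*46 + 50 = -26*64*46 + 50 = -1664*46 + 50 = -76544 + 50 = -76494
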